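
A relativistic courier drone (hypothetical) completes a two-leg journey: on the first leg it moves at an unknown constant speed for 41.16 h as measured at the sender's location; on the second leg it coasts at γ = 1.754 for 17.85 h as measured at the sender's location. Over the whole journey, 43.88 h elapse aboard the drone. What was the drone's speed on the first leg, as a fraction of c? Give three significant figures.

β = 0.574

Leg 1: speed unknown; τ_1 = 41.16/γ_1.
Leg 2: γ = 1.754; τ_2 = 17.85/1.754 = 10.18 h.
Total proper time: τ_1 + 10.18 = 43.88, so τ_1 = 43.88 − 10.18 = 33.70 h.
γ_1 = 41.16/33.70 = 1.221; β = √(1 − 1/γ²) = √0.3295.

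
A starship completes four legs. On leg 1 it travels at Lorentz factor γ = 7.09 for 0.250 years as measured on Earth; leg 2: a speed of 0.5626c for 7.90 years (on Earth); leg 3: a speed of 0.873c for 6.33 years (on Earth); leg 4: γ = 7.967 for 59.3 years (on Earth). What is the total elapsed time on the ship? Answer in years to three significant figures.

τ = 17.1 years

Leg 1: γ = 7.09; τ_1 = 0.250/7.090 = 0.03526 years.
Leg 2: γ = 1/√(1 − 0.5626²) = 1/√0.6835 = 1.210; τ_2 = 7.90/1.210 = 6.531 years.
Leg 3: γ = 1/√(1 − 0.873²) = 1/√0.2379 = 2.050; τ_3 = 6.33/2.050 = 3.087 years.
Leg 4: γ = 7.967; τ_4 = 59.3/7.967 = 7.443 years.
Total: 0.03526 + 6.531 + 3.087 + 7.443 years.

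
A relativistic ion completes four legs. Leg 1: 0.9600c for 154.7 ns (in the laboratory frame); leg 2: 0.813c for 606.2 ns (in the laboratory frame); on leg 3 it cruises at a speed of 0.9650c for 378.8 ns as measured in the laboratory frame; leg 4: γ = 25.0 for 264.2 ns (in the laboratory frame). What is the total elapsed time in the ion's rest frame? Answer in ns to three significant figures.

Leg 1: γ = 1/√(1 − 0.9600²) = 1/√0.07840 = 3.571; τ_1 = 154.7/3.571 = 43.32 ns.
Leg 2: γ = 1/√(1 − 0.813²) = 1/√0.3390 = 1.717; τ_2 = 606.2/1.717 = 353.0 ns.
Leg 3: γ = 1/√(1 − 0.9650²) = 1/√0.06878 = 3.813; τ_3 = 378.8/3.813 = 99.34 ns.
Leg 4: γ = 25.0; τ_4 = 264.2/25.00 = 10.57 ns.
Total: 43.32 + 353.0 + 99.34 + 10.57 ns.

τ = 506 ns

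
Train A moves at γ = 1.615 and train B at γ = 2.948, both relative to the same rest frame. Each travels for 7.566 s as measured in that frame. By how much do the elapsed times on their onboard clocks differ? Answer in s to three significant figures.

|τ_A − τ_B| = 2.12 s

A: γ = 1.615; τ_A = 7.566/1.615 = 4.685 s.
B: γ = 2.948; τ_B = 7.566/2.948 = 2.566 s.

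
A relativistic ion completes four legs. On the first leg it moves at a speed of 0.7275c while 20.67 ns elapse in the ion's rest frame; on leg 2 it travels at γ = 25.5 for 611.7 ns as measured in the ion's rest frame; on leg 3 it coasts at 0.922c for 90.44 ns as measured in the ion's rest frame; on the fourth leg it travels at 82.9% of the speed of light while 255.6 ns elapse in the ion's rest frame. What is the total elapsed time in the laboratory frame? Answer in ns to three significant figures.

Leg 1: γ = 1/√(1 − 0.7275²) = 1/√0.4707 = 1.457; Δt_1 = 1.457 × 20.67 = 30.13 ns.
Leg 2: γ = 25.5; Δt_2 = 25.50 × 611.7 = 1.560×10⁴ ns.
Leg 3: γ = 1/√(1 − 0.922²) = 1/√0.1499 = 2.583; Δt_3 = 2.583 × 90.44 = 233.6 ns.
Leg 4: β = 0.829; γ = 1/√(1 − 0.829²) = 1/√0.3128 = 1.788; Δt_4 = 1.788 × 255.6 = 457.0 ns.
Total: 30.13 + 1.560×10⁴ + 233.6 + 457.0 ns.

Δt = 1.63×10⁴ ns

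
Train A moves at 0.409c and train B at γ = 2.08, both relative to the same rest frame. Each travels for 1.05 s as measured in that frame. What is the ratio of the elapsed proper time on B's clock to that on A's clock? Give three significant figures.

A: γ = 1/√(1 − 0.409²) = 1/√0.8327 = 1.096. B: γ = 2.08.
τ_A/τ_B = γ_B/γ_A = 2.080/1.096 = 1.898, so τ_B/τ_A = 0.5269.

τ_B/τ_A = 0.527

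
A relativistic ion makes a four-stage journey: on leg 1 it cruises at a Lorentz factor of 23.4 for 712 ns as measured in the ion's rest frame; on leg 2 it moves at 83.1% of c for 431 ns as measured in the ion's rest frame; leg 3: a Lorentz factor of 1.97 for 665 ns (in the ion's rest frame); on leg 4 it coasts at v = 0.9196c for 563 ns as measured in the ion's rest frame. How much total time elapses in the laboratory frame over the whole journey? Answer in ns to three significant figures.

Δt = 2.02×10⁴ ns

Leg 1: γ = 23.4; Δt_1 = 23.40 × 712 = 1.666×10⁴ ns.
Leg 2: β = 0.831; γ = 1/√(1 − 0.831²) = 1/√0.3094 = 1.798; Δt_2 = 1.798 × 431 = 774.8 ns.
Leg 3: γ = 1.97; Δt_3 = 1.970 × 665 = 1310 ns.
Leg 4: γ = 1/√(1 − 0.9196²) = 1/√0.1543 = 2.545; Δt_4 = 2.545 × 563 = 1433 ns.
Total: 1.666×10⁴ + 774.8 + 1310 + 1433 ns.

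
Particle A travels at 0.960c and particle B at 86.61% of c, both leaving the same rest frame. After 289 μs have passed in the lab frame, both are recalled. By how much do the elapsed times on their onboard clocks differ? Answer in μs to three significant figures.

A: γ = 1/√(1 − 0.960²) = 25/7 ≈ 3.571; τ_A = 289/3.571 = 80.92 μs.
B: β = 0.8661; γ = 1/√(1 − 0.8661²) = 1/√0.2499 = 2.001; τ_B = 289/2.001 = 144.5 μs.

|τ_A − τ_B| = 63.5 μs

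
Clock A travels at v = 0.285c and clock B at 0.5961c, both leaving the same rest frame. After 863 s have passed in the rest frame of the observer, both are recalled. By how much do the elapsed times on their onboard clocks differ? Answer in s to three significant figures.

|τ_A − τ_B| = 134 s

A: γ = 1/√(1 − 0.285²) = 1/√0.9188 = 1.043; τ_A = 863/1.043 = 827.2 s.
B: γ = 1/√(1 − 0.5961²) = 1/√0.6447 = 1.245; τ_B = 863/1.245 = 692.9 s.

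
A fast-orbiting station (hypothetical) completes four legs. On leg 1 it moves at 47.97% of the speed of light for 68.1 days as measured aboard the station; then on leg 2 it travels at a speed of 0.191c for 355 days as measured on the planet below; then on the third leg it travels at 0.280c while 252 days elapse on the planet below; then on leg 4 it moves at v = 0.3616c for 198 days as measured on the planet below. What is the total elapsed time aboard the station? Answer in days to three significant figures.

Leg 1: 68.1 days is already measured aboard the station.
Leg 2: γ = 1/√(1 − 0.191²) = 1/√0.9635 = 1.019; τ_2 = 355/1.019 = 348.5 days.
Leg 3: γ = 1/√(1 − 0.280²) = 25/24 ≈ 1.042; τ_3 = 252/1.042 = 241.9 days.
Leg 4: γ = 1/√(1 − 0.3616²) = 1/√0.8692 = 1.073; τ_4 = 198/1.073 = 184.6 days.
Total: 68.10 + 348.5 + 241.9 + 184.6 days.

τ = 843 days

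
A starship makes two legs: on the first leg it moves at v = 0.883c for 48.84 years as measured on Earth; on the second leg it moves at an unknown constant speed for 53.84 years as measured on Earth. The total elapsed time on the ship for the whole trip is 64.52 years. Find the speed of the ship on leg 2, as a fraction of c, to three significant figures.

Leg 1: γ = 1/√(1 − 0.883²) = 1/√0.2203 = 2.131; τ_1 = 48.84/2.131 = 22.92 years.
Leg 2: speed unknown; τ_2 = 53.84/γ_2.
Total proper time: 22.92 + τ_2 = 64.52, so τ_2 = 64.52 − 22.92 = 41.60 years.
γ_2 = 53.84/41.60 = 1.294; β = √(1 − 1/γ²) = √0.4031.

β = 0.635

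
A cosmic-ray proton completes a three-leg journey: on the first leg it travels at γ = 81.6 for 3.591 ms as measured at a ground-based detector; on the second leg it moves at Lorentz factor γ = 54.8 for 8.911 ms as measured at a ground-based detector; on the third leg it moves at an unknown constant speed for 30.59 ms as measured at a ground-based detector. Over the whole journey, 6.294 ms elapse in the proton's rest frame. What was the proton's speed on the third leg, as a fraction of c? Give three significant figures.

β = 0.980

Leg 1: γ = 81.6; τ_1 = 3.591/81.60 = 0.04401 ms.
Leg 2: γ = 54.8; τ_2 = 8.911/54.80 = 0.1626 ms.
Leg 3: speed unknown; τ_3 = 30.59/γ_3.
Total proper time: 0.04401 + 0.1626 + τ_3 = 6.294, so τ_3 = 6.294 − 0.2066 = 6.087 ms.
γ_3 = 30.59/6.087 = 5.025; β = √(1 − 1/γ²) = √0.9604.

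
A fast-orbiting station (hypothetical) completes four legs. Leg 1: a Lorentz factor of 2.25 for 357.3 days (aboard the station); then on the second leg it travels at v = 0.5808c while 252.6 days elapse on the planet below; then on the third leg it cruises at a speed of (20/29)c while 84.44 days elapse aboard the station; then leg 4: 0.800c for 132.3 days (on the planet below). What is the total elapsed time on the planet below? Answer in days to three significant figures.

Leg 1: γ = 2.25; Δt_1 = 2.250 × 357.3 = 803.9 days.
Leg 2: 252.6 days is already measured on the planet below.
Leg 3: γ = 1/√(1 − (20/29)²) = 29/21 ≈ 1.381; Δt_3 = 1.381 × 84.44 = 116.6 days.
Leg 4: 132.3 days is already measured on the planet below.
Total: 803.9 + 252.6 + 116.6 + 132.3 days.

Δt = 1310 days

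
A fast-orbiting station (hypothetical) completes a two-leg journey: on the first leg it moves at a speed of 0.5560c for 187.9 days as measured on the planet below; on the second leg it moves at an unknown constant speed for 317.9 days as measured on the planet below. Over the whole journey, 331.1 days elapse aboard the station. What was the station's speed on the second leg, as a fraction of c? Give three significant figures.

β = 0.835

Leg 1: γ = 1/√(1 − 0.5560²) = 1/√0.6909 = 1.203; τ_1 = 187.9/1.203 = 156.2 days.
Leg 2: speed unknown; τ_2 = 317.9/γ_2.
Total proper time: 156.2 + τ_2 = 331.1, so τ_2 = 331.1 − 156.2 = 174.9 days.
γ_2 = 317.9/174.9 = 1.817; β = √(1 − 1/γ²) = √0.6972.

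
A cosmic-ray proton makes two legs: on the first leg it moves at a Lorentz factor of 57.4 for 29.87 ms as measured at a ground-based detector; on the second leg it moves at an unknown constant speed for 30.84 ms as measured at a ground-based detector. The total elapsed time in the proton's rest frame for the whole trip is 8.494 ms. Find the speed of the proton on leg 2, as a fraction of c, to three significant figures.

Leg 1: γ = 57.4; τ_1 = 29.87/57.40 = 0.5204 ms.
Leg 2: speed unknown; τ_2 = 30.84/γ_2.
Total proper time: 0.5204 + τ_2 = 8.494, so τ_2 = 8.494 − 0.5204 = 7.974 ms.
γ_2 = 30.84/7.974 = 3.868; β = √(1 − 1/γ²) = √0.9332.

β = 0.966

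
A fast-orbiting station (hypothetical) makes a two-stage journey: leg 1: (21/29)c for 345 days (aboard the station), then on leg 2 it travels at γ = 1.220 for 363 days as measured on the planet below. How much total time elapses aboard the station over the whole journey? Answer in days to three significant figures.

Leg 1: 345 days is already measured aboard the station.
Leg 2: γ = 1.220; τ_2 = 363/1.220 = 297.5 days.
Total: 345.0 + 297.5 days.

τ = 643 days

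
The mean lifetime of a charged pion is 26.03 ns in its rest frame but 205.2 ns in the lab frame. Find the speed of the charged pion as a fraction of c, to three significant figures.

γ = Δt/τ₀ = 205.2/26.03 = 7.883
β = √(1 − 1/γ²) = √(1 − 0.01609) = √0.9839

v = 0.992c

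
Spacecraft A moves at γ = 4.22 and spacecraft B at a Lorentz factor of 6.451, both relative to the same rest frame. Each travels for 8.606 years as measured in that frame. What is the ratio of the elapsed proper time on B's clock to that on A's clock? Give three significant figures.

A: γ = 4.22. B: γ = 6.451.
τ_A/τ_B = γ_B/γ_A = 6.451/4.220 = 1.529, so τ_B/τ_A = 0.6542.

τ_B/τ_A = 0.654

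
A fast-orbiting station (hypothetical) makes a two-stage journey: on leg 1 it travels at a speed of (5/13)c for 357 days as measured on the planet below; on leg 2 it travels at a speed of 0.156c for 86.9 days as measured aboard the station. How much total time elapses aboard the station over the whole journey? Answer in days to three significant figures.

τ = 416 days

Leg 1: γ = 1/√(1 − (5/13)²) = 13/12 ≈ 1.083; τ_1 = 357/1.083 = 329.5 days.
Leg 2: 86.9 days is already measured aboard the station.
Total: 329.5 + 86.90 days.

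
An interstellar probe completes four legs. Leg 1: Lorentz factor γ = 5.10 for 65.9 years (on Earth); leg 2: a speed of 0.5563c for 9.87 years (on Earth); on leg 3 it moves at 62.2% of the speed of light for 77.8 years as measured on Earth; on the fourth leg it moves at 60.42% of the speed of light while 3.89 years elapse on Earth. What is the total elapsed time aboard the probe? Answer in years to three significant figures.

Leg 1: γ = 5.10; τ_1 = 65.9/5.100 = 12.92 years.
Leg 2: γ = 1/√(1 − 0.5563²) = 1/√0.6905 = 1.203; τ_2 = 9.87/1.203 = 8.202 years.
Leg 3: β = 0.622; γ = 1/√(1 − 0.622²) = 1/√0.6131 = 1.277; τ_3 = 77.8/1.277 = 60.92 years.
Leg 4: β = 0.6042; γ = 1/√(1 − 0.6042²) = 1/√0.6349 = 1.255; τ_4 = 3.89/1.255 = 3.100 years.
Total: 12.92 + 8.202 + 60.92 + 3.100 years.

τ = 85.1 years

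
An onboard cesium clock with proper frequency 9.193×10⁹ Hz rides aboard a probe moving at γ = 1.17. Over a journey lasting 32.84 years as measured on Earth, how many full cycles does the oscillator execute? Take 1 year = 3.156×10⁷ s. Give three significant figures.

γ = 1.17
The oscillator's own cycle count is N = f × τ where τ is the proper time aboard the probe. τ = Δt/γ = 32.84/1.170 = 28.07 years = 8.858×10⁸ s.
N = 9.193×10⁹ × 8.858×10⁸ = 8.144×10¹⁸.

N = 8.14×10¹⁸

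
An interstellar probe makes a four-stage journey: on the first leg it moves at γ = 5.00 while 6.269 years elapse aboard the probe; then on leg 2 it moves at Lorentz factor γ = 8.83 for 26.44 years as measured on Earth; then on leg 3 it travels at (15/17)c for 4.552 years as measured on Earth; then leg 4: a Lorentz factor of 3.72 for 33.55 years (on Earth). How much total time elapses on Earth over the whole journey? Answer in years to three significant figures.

Leg 1: γ = 5.00; Δt_1 = 5.000 × 6.269 = 31.34 years.
Leg 2: 26.44 years is already measured on Earth.
Leg 3: 4.552 years is already measured on Earth.
Leg 4: 33.55 years is already measured on Earth.
Total: 31.34 + 26.44 + 4.552 + 33.55 years.

Δt = 95.9 years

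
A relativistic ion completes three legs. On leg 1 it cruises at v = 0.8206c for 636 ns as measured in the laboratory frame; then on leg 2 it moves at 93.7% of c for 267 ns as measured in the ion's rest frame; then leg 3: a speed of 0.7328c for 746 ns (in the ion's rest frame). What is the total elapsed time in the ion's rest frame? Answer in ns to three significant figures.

τ = 1380 ns

Leg 1: γ = 1/√(1 − 0.8206²) = 1/√0.3266 = 1.750; τ_1 = 636/1.750 = 363.5 ns.
Leg 2: 267 ns is already measured in the ion's rest frame.
Leg 3: 746 ns is already measured in the ion's rest frame.
Total: 363.5 + 267.0 + 746.0 ns.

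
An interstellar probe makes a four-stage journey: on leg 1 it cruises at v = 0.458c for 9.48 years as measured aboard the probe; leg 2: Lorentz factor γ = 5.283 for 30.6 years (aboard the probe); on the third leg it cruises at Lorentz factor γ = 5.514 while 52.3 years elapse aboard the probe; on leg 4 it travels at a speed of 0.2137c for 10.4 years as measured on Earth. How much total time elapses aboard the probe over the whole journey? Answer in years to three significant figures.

Leg 1: 9.48 years is already measured aboard the probe.
Leg 2: 30.6 years is already measured aboard the probe.
Leg 3: 52.3 years is already measured aboard the probe.
Leg 4: γ = 1/√(1 − 0.2137²) = 1/√0.9543 = 1.024; τ_4 = 10.4/1.024 = 10.16 years.
Total: 9.480 + 30.60 + 52.30 + 10.16 years.

τ = 103 years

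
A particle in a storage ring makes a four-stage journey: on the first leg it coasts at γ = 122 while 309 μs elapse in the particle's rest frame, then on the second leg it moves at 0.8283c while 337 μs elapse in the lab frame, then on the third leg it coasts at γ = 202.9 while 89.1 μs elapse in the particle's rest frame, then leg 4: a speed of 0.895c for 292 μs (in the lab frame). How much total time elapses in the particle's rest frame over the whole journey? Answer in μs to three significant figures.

Leg 1: 309 μs is already measured in the particle's rest frame.
Leg 2: γ = 1/√(1 − 0.8283²) = 1/√0.3139 = 1.785; τ_2 = 337/1.785 = 188.8 μs.
Leg 3: 89.1 μs is already measured in the particle's rest frame.
Leg 4: γ = 1/√(1 − 0.895²) = 1/√0.1990 = 2.242; τ_4 = 292/2.242 = 130.3 μs.
Total: 309.0 + 188.8 + 89.10 + 130.3 μs.

τ = 717 μs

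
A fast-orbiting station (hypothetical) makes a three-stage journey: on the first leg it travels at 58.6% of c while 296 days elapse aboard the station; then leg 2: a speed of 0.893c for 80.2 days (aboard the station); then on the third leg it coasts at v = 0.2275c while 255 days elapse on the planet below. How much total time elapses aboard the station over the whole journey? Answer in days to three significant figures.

τ = 625 days

Leg 1: 296 days is already measured aboard the station.
Leg 2: 80.2 days is already measured aboard the station.
Leg 3: γ = 1/√(1 − 0.2275²) = 1/√0.9482 = 1.027; τ_3 = 255/1.027 = 248.3 days.
Total: 296.0 + 80.20 + 248.3 days.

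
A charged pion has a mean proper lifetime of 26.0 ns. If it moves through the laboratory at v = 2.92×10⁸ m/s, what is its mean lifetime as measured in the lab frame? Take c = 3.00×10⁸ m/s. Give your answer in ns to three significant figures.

β = 2.92×10⁸/3.00×10⁸ = 0.9733; γ = 1/√(1 − 0.9733²) = 4.359
The rest-frame lifetime is the proper time; the lab measures the dilated interval Δt = γτ₀ = 4.359 × 26.0 ns.

Δt = 113 ns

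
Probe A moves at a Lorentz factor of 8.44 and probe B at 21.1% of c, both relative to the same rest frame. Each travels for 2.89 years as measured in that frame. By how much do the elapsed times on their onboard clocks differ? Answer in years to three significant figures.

A: γ = 8.44; τ_A = 2.89/8.440 = 0.3424 years.
B: β = 0.211; γ = 1/√(1 − 0.211²) = 1/√0.9555 = 1.023; τ_B = 2.89/1.023 = 2.825 years.

|τ_A − τ_B| = 2.48 years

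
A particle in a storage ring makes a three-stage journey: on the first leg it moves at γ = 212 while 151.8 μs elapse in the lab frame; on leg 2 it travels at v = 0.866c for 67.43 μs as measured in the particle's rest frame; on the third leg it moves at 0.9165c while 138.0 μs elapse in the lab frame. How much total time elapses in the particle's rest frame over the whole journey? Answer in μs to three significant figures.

τ = 123 μs

Leg 1: γ = 212; τ_1 = 151.8/212.0 = 0.7160 μs.
Leg 2: 67.43 μs is already measured in the particle's rest frame.
Leg 3: γ = 1/√(1 − 0.9165²) = 1/√0.1600 = 2.500; τ_3 = 138.0/2.500 = 55.20 μs.
Total: 0.7160 + 67.43 + 55.20 μs.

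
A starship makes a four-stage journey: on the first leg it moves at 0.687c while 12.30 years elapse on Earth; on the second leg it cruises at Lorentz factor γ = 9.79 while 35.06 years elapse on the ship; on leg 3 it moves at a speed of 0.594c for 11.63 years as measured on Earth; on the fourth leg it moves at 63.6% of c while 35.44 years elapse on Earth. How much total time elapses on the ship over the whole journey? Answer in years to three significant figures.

τ = 80.7 years

Leg 1: γ = 1/√(1 − 0.687²) = 1/√0.5280 = 1.376; τ_1 = 12.30/1.376 = 8.938 years.
Leg 2: 35.06 years is already measured on the ship.
Leg 3: γ = 1/√(1 − 0.594²) = 1/√0.6472 = 1.243; τ_3 = 11.63/1.243 = 9.356 years.
Leg 4: β = 0.636; γ = 1/√(1 − 0.636²) = 1/√0.5955 = 1.296; τ_4 = 35.44/1.296 = 27.35 years.
Total: 8.938 + 35.06 + 9.356 + 27.35 years.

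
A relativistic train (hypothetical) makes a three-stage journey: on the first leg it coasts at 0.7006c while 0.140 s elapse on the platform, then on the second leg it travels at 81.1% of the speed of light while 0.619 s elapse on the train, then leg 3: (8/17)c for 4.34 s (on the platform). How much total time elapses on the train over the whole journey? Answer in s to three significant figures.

τ = 4.55 s

Leg 1: γ = 1/√(1 − 0.7006²) = 1/√0.5092 = 1.401; τ_1 = 0.140/1.401 = 0.09990 s.
Leg 2: 0.619 s is already measured on the train.
Leg 3: γ = 1/√(1 − (8/17)²) = 17/15 ≈ 1.133; τ_3 = 4.34/1.133 = 3.829 s.
Total: 0.09990 + 0.6190 + 3.829 s.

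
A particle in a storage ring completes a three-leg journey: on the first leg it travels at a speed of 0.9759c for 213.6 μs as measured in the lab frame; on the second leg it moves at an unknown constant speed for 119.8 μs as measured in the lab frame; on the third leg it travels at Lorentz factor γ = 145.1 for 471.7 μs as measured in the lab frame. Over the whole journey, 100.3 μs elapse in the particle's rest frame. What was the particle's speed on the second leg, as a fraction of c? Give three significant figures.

Leg 1: γ = 1/√(1 − 0.9759²) = 1/√0.04762 = 4.583; τ_1 = 213.6/4.583 = 46.61 μs.
Leg 2: speed unknown; τ_2 = 119.8/γ_2.
Leg 3: γ = 145.1; τ_3 = 471.7/145.1 = 3.251 μs.
Total proper time: 46.61 + τ_2 + 3.251 = 100.3, so τ_2 = 100.3 − 49.86 = 50.44 μs.
γ_2 = 119.8/50.44 = 2.375; β = √(1 − 1/γ²) = √0.8227.

β = 0.907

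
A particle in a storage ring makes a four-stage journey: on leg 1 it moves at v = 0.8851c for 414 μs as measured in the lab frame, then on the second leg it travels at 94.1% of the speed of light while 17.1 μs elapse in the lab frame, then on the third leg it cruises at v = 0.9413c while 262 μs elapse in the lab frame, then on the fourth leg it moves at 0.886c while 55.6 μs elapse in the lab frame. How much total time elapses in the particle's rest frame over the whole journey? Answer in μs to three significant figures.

Leg 1: γ = 1/√(1 − 0.8851²) = 1/√0.2166 = 2.149; τ_1 = 414/2.149 = 192.7 μs.
Leg 2: β = 0.941; γ = 1/√(1 − 0.941²) = 1/√0.1145 = 2.955; τ_2 = 17.1/2.955 = 5.787 μs.
Leg 3: γ = 1/√(1 − 0.9413²) = 1/√0.1140 = 2.962; τ_3 = 262/2.962 = 88.44 μs.
Leg 4: γ = 1/√(1 − 0.886²) = 1/√0.2150 = 2.157; τ_4 = 55.6/2.157 = 25.78 μs.
Total: 192.7 + 5.787 + 88.44 + 25.78 μs.

τ = 313 μs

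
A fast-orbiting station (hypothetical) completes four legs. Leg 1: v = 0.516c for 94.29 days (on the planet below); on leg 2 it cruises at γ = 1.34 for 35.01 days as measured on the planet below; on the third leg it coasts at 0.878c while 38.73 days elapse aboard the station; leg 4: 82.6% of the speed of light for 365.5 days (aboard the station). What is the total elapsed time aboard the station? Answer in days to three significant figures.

τ = 511 days

Leg 1: γ = 1/√(1 − 0.516²) = 1/√0.7337 = 1.167; τ_1 = 94.29/1.167 = 80.77 days.
Leg 2: γ = 1.34; τ_2 = 35.01/1.340 = 26.13 days.
Leg 3: 38.73 days is already measured aboard the station.
Leg 4: 365.5 days is already measured aboard the station.
Total: 80.77 + 26.13 + 38.73 + 365.5 days.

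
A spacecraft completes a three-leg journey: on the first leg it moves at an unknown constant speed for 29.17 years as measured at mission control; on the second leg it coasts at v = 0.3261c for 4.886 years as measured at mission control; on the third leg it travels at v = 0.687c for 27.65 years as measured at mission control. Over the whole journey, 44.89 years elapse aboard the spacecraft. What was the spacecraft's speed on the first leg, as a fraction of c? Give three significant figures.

β = 0.722

Leg 1: speed unknown; τ_1 = 29.17/γ_1.
Leg 2: γ = 1/√(1 − 0.3261²) = 1/√0.8937 = 1.058; τ_2 = 4.886/1.058 = 4.619 years.
Leg 3: γ = 1/√(1 − 0.687²) = 1/√0.5280 = 1.376; τ_3 = 27.65/1.376 = 20.09 years.
Total proper time: τ_1 + 4.619 + 20.09 = 44.89, so τ_1 = 44.89 − 24.71 = 20.18 years.
γ_1 = 29.17/20.18 = 1.446; β = √(1 − 1/γ²) = √0.5215.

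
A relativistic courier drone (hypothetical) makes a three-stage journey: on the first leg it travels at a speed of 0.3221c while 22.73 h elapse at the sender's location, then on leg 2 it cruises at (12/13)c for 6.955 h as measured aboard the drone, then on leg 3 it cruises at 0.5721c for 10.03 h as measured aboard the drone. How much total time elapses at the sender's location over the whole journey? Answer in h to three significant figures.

Leg 1: 22.73 h is already measured at the sender's location.
Leg 2: γ = 1/√(1 − (12/13)²) = 13/5 = 2.600; Δt_2 = 2.600 × 6.955 = 18.08 h.
Leg 3: γ = 1/√(1 − 0.5721²) = 1/√0.6727 = 1.219; Δt_3 = 1.219 × 10.03 = 12.23 h.
Total: 22.73 + 18.08 + 12.23 h.

Δt = 53.0 h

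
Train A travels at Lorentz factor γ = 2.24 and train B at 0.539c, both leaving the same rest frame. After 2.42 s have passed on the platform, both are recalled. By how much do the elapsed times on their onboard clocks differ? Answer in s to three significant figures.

|τ_A − τ_B| = 0.958 s

A: γ = 2.24; τ_A = 2.42/2.240 = 1.080 s.
B: γ = 1/√(1 − 0.539²) = 1/√0.7095 = 1.187; τ_B = 2.42/1.187 = 2.038 s.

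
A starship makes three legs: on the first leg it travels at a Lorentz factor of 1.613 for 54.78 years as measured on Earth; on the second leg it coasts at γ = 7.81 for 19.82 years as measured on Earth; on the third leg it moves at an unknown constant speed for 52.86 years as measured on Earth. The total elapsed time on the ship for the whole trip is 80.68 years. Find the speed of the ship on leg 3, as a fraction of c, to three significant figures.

β = 0.549

Leg 1: γ = 1.613; τ_1 = 54.78/1.613 = 33.96 years.
Leg 2: γ = 7.81; τ_2 = 19.82/7.810 = 2.538 years.
Leg 3: speed unknown; τ_3 = 52.86/γ_3.
Total proper time: 33.96 + 2.538 + τ_3 = 80.68, so τ_3 = 80.68 − 36.50 = 44.18 years.
γ_3 = 52.86/44.18 = 1.196; β = √(1 − 1/γ²) = √0.3014.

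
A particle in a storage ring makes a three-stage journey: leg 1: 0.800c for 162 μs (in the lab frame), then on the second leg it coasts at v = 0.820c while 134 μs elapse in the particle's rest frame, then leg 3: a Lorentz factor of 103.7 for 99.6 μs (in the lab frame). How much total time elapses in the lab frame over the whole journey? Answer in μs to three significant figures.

Δt = 496 μs

Leg 1: 162 μs is already measured in the lab frame.
Leg 2: γ = 1/√(1 − 0.820²) = 1/√0.3276 = 1.747; Δt_2 = 1.747 × 134 = 234.1 μs.
Leg 3: 99.6 μs is already measured in the lab frame.
Total: 162.0 + 234.1 + 99.60 μs.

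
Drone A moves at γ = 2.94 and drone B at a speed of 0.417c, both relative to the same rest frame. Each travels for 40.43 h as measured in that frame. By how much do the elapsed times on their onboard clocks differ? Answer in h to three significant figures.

|τ_A − τ_B| = 23.0 h

A: γ = 2.94; τ_A = 40.43/2.940 = 13.75 h.
B: γ = 1/√(1 − 0.417²) = 1/√0.8261 = 1.100; τ_B = 40.43/1.100 = 36.75 h.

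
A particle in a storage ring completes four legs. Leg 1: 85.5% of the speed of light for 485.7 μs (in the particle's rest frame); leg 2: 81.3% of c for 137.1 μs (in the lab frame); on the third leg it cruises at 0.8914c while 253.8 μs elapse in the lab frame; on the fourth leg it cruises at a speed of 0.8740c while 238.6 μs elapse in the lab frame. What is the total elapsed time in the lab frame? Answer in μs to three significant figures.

Leg 1: β = 0.855; γ = 1/√(1 − 0.855²) = 1/√0.2690 = 1.928; Δt_1 = 1.928 × 485.7 = 936.5 μs.
Leg 2: 137.1 μs is already measured in the lab frame.
Leg 3: 253.8 μs is already measured in the lab frame.
Leg 4: 238.6 μs is already measured in the lab frame.
Total: 936.5 + 137.1 + 253.8 + 238.6 μs.

Δt = 1570 μs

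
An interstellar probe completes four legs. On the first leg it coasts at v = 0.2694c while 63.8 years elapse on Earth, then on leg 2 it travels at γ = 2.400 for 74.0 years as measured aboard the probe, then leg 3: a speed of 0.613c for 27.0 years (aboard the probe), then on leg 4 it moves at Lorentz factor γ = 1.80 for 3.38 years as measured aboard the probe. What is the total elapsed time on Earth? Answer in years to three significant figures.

Δt = 282 years

Leg 1: 63.8 years is already measured on Earth.
Leg 2: γ = 2.400; Δt_2 = 2.400 × 74.0 = 177.6 years.
Leg 3: γ = 1/√(1 − 0.613²) = 1/√0.6242 = 1.266; Δt_3 = 1.266 × 27.0 = 34.17 years.
Leg 4: γ = 1.80; Δt_4 = 1.800 × 3.38 = 6.084 years.
Total: 63.80 + 177.6 + 34.17 + 6.084 years.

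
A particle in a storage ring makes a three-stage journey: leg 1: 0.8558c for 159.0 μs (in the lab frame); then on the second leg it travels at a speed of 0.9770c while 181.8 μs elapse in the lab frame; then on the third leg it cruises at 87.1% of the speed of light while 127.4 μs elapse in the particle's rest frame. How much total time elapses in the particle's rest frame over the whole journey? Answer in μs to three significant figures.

Leg 1: γ = 1/√(1 − 0.8558²) = 1/√0.2676 = 1.933; τ_1 = 159.0/1.933 = 82.25 μs.
Leg 2: γ = 1/√(1 − 0.9770²) = 1/√0.04547 = 4.690; τ_2 = 181.8/4.690 = 38.77 μs.
Leg 3: 127.4 μs is already measured in the particle's rest frame.
Total: 82.25 + 38.77 + 127.4 μs.

τ = 248 μs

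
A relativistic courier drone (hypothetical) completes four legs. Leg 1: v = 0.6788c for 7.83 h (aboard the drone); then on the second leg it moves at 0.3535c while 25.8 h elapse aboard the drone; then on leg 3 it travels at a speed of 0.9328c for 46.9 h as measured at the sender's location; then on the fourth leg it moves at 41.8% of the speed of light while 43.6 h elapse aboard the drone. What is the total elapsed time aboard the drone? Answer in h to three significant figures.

Leg 1: 7.83 h is already measured aboard the drone.
Leg 2: 25.8 h is already measured aboard the drone.
Leg 3: γ = 1/√(1 − 0.9328²) = 1/√0.1299 = 2.775; τ_3 = 46.9/2.775 = 16.90 h.
Leg 4: 43.6 h is already measured aboard the drone.
Total: 7.830 + 25.80 + 16.90 + 43.60 h.

τ = 94.1 h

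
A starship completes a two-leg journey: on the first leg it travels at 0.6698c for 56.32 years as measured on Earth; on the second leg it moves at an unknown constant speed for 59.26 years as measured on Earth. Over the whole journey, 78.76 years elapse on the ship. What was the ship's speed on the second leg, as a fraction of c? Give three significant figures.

β = 0.782

Leg 1: γ = 1/√(1 − 0.6698²) = 1/√0.5514 = 1.347; τ_1 = 56.32/1.347 = 41.82 years.
Leg 2: speed unknown; τ_2 = 59.26/γ_2.
Total proper time: 41.82 + τ_2 = 78.76, so τ_2 = 78.76 − 41.82 = 36.94 years.
γ_2 = 59.26/36.94 = 1.604; β = √(1 − 1/γ²) = √0.6114.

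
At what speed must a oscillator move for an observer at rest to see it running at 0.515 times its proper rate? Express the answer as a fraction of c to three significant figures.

Rate ratio = 1/γ, so γ = 1/0.515 = 1.942.
β = √(1 − 1/γ²) = √(1 − 0.515²) = √0.7348

β = 0.857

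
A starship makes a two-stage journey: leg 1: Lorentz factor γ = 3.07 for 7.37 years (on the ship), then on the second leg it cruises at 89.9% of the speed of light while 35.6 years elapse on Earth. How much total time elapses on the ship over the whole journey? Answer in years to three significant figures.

τ = 23.0 years

Leg 1: 7.37 years is already measured on the ship.
Leg 2: β = 0.899; γ = 1/√(1 − 0.899²) = 1/√0.1918 = 2.283; τ_2 = 35.6/2.283 = 15.59 years.
Total: 7.370 + 15.59 years.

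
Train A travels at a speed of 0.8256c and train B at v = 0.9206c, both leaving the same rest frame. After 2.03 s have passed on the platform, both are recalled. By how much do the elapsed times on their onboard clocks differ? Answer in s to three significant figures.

A: γ = 1/√(1 − 0.8256²) = 1/√0.3184 = 1.772; τ_A = 2.03/1.772 = 1.145 s.
B: γ = 1/√(1 − 0.9206²) = 1/√0.1525 = 2.561; τ_B = 2.03/2.561 = 0.7927 s.

|τ_A − τ_B| = 0.353 s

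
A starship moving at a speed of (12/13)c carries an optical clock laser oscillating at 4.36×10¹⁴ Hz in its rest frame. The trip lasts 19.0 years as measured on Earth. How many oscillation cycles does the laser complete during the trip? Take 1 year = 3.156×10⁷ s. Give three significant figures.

γ = 1/√(1 − (12/13)²) = 13/5 = 2.600
The oscillator's own cycle count is N = f × τ where τ is the proper time on the ship. τ = Δt/γ = 19.0/2.600 = 7.308 years = 2.306×10⁸ s.
N = 4.36×10¹⁴ × 2.306×10⁸ = 1.006×10²³.

N = 1.01×10²³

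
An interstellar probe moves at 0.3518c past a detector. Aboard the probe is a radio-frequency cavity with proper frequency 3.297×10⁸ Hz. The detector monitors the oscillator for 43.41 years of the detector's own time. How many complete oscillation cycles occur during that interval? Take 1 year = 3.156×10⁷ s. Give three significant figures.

N = 4.23×10¹⁷

γ = 1/√(1 − 0.3518²) = 1/√0.8762 = 1.068
During 43.41 years of lab time, the oscillator's proper time advances by τ = Δt/γ = 43.41/1.068 = 40.64 years = 1.282×10⁹ s.
N = f × τ = 3.297×10⁸ × 1.282×10⁹ = 4.228×10¹⁷.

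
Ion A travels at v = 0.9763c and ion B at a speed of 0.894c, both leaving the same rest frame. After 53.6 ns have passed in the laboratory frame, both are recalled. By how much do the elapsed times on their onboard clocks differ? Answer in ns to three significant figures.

A: γ = 1/√(1 − 0.9763²) = 1/√0.04684 = 4.621; τ_A = 53.6/4.621 = 11.60 ns.
B: γ = 1/√(1 − 0.894²) = 1/√0.2008 = 2.232; τ_B = 53.6/2.232 = 24.02 ns.

|τ_A − τ_B| = 12.4 ns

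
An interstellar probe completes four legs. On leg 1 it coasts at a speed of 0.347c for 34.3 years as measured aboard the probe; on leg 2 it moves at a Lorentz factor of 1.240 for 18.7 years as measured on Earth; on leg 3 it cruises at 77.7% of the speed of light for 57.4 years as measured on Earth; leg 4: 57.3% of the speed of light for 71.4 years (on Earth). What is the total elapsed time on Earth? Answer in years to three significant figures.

Leg 1: γ = 1/√(1 − 0.347²) = 1/√0.8796 = 1.066; Δt_1 = 1.066 × 34.3 = 36.57 years.
Leg 2: 18.7 years is already measured on Earth.
Leg 3: 57.4 years is already measured on Earth.
Leg 4: 71.4 years is already measured on Earth.
Total: 36.57 + 18.70 + 57.40 + 71.40 years.

Δt = 184 years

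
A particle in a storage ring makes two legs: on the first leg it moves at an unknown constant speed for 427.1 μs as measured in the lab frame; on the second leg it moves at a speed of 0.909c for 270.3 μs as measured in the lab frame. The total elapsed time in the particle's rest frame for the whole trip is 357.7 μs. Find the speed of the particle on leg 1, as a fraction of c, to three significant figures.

Leg 1: speed unknown; τ_1 = 427.1/γ_1.
Leg 2: γ = 1/√(1 − 0.909²) = 1/√0.1737 = 2.399; τ_2 = 270.3/2.399 = 112.7 μs.
Total proper time: τ_1 + 112.7 = 357.7, so τ_1 = 357.7 − 112.7 = 245.0 μs.
γ_1 = 427.1/245.0 = 1.743; β = √(1 − 1/γ²) = √0.6708.

β = 0.819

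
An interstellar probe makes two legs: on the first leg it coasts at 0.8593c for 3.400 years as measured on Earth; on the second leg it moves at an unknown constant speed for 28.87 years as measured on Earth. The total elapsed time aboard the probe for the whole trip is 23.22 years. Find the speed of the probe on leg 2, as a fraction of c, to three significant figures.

β = 0.668

Leg 1: γ = 1/√(1 − 0.8593²) = 1/√0.2616 = 1.955; τ_1 = 3.400/1.955 = 1.739 years.
Leg 2: speed unknown; τ_2 = 28.87/γ_2.
Total proper time: 1.739 + τ_2 = 23.22, so τ_2 = 23.22 − 1.739 = 21.48 years.
γ_2 = 28.87/21.48 = 1.344; β = √(1 − 1/γ²) = √0.4464.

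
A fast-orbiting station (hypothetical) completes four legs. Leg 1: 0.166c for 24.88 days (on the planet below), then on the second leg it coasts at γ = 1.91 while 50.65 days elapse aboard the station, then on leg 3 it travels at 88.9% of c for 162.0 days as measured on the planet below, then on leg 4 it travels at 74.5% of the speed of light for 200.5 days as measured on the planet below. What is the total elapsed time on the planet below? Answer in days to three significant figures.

Leg 1: 24.88 days is already measured on the planet below.
Leg 2: γ = 1.91; Δt_2 = 1.910 × 50.65 = 96.74 days.
Leg 3: 162.0 days is already measured on the planet below.
Leg 4: 200.5 days is already measured on the planet below.
Total: 24.88 + 96.74 + 162.0 + 200.5 days.

Δt = 484 days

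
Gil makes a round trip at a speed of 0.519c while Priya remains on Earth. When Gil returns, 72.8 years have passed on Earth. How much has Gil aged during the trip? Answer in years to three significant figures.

γ = 1/√(1 − 0.519²) = 1/√0.7306 = 1.170
Gil's clock measures proper time along the trip: τ = Δt/γ = 72.8/1.170 years.

τ = 62.2 years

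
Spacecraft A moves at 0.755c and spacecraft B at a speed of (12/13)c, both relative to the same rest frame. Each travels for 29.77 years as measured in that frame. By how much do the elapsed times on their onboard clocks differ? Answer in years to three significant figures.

A: γ = 1/√(1 − 0.755²) = 1/√0.4300 = 1.525; τ_A = 29.77/1.525 = 19.52 years.
B: γ = 1/√(1 − (12/13)²) = 13/5 = 2.600; τ_B = 29.77/2.600 = 11.45 years.

|τ_A − τ_B| = 8.07 years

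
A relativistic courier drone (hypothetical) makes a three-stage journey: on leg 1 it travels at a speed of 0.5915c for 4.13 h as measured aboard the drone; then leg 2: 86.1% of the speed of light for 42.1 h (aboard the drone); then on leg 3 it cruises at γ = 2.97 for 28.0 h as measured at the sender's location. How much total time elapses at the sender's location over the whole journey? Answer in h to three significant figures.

Leg 1: γ = 1/√(1 − 0.5915²) = 1/√0.6501 = 1.240; Δt_1 = 1.240 × 4.13 = 5.122 h.
Leg 2: β = 0.861; γ = 1/√(1 − 0.861²) = 1/√0.2587 = 1.966; Δt_2 = 1.966 × 42.1 = 82.78 h.
Leg 3: 28.0 h is already measured at the sender's location.
Total: 5.122 + 82.78 + 28.00 h.

Δt = 116 h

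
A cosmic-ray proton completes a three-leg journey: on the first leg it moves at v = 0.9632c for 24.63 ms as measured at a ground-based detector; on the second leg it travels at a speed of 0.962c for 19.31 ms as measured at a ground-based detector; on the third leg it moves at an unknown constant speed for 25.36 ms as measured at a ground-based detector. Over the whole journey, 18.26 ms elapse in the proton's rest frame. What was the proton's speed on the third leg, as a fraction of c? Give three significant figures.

β = 0.968

Leg 1: γ = 1/√(1 − 0.9632²) = 1/√0.07225 = 3.720; τ_1 = 24.63/3.720 = 6.620 ms.
Leg 2: γ = 1/√(1 − 0.962²) = 1/√0.07456 = 3.662; τ_2 = 19.31/3.662 = 5.273 ms.
Leg 3: speed unknown; τ_3 = 25.36/γ_3.
Total proper time: 6.620 + 5.273 + τ_3 = 18.26, so τ_3 = 18.26 − 11.89 = 6.367 ms.
γ_3 = 25.36/6.367 = 3.983; β = √(1 − 1/γ²) = √0.9370.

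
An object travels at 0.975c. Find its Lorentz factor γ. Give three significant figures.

γ = 4.50

γ = 1/√(1 − 0.975²) = 1/√0.04938 = 4.500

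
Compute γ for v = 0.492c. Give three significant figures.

γ = 1.15

γ = 1/√(1 − 0.492²) = 1/√0.7579 = 1.149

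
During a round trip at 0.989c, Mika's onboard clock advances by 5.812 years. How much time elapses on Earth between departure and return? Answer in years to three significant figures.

Δt = 39.3 years

γ = 1/√(1 − 0.989²) = 1/√0.02188 = 6.761
Earth-frame duration is the dilated interval: Δt = γτ = 6.761 × 5.812 years.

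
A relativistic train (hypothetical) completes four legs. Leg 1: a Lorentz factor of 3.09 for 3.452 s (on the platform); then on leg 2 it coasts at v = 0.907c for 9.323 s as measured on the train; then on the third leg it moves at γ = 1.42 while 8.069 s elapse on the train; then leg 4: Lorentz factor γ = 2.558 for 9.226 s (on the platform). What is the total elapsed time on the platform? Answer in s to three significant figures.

Leg 1: 3.452 s is already measured on the platform.
Leg 2: γ = 1/√(1 − 0.907²) = 1/√0.1774 = 2.375; Δt_2 = 2.375 × 9.323 = 22.14 s.
Leg 3: γ = 1.42; Δt_3 = 1.420 × 8.069 = 11.46 s.
Leg 4: 9.226 s is already measured on the platform.
Total: 3.452 + 22.14 + 11.46 + 9.226 s.

Δt = 46.3 s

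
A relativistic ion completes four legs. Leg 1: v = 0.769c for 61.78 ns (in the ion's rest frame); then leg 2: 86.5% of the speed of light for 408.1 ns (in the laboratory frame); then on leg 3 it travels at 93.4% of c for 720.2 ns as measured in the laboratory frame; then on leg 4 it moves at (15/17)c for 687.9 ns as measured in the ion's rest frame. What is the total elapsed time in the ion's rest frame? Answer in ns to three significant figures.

τ = 1210 ns

Leg 1: 61.78 ns is already measured in the ion's rest frame.
Leg 2: β = 0.865; γ = 1/√(1 − 0.865²) = 1/√0.2518 = 1.993; τ_2 = 408.1/1.993 = 204.8 ns.
Leg 3: β = 0.934; γ = 1/√(1 − 0.934²) = 1/√0.1276 = 2.799; τ_3 = 720.2/2.799 = 257.3 ns.
Leg 4: 687.9 ns is already measured in the ion's rest frame.
Total: 61.78 + 204.8 + 257.3 + 687.9 ns.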